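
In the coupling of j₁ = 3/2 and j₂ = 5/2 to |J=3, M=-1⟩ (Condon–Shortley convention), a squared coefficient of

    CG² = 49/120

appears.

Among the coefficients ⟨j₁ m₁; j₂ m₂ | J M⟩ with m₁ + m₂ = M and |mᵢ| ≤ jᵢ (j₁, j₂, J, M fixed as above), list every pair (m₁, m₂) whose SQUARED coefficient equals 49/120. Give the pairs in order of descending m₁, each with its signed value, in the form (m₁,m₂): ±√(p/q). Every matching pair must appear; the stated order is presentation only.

Admissible pairs with m₁+m₂ = M = -1: (-3/2,1/2), (-1/2,-1/2), (1/2,-3/2), (3/2,-5/2)
  (m₁,m₂)=(3/2,-5/2): CG² = 1/8, CG = +√(1/8)
  (m₁,m₂)=(1/2,-3/2): CG² = 49/120, CG = +√(49/120)   ← matches the target
  (m₁,m₂)=(-1/2,-1/2): CG² = 1/60, CG = −√(1/60)
  (m₁,m₂)=(-3/2,1/2): CG² = 9/20, CG = −√(9/20)
Pairs with CG² = 49/120: (1/2,-3/2): +√(49/120)

(1/2,-3/2): +√(49/120)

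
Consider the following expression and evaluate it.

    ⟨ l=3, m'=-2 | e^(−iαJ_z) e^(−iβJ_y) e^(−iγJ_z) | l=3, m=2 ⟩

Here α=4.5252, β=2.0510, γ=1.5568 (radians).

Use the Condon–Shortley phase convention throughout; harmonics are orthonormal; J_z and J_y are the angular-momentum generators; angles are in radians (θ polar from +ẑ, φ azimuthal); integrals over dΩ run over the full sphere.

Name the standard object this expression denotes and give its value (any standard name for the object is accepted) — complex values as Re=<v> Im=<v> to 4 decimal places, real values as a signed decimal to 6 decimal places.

Wigner D-matrix element, Re=0.3087 Im=-0.1114

This is a Wigner D-matrix element — the rotation-matrix element ⟨l m'| R(α,β,γ) |l m⟩ in the angular-momentum basis.
Split into d^3_{-2,2}(β=2.0510) × two z-phases.
With c≡cos(β/2)=0.518671 and s≡sin(β/2)=0.854974, N=[1·120·120·1]^{1/2}=120.000000
k: max(0,(2)−(-2))=4 … min(3+(2),3−(-2))=5
  k=4: (−1)^0·120.0000/(24)·0.5187^2·0.8550^4 = +0.718730
  k=5: (−1)^1·120.0000/(120)·0.5187^0·0.8550^6 = -0.390586
d^3_{-2,2}(2.0510) = +0.718730 -0.390586 = +0.328144
D = (-0.930735+0.365694i)·(+0.328144)·(-0.999608-0.027989i) = +0.308654-0.111405i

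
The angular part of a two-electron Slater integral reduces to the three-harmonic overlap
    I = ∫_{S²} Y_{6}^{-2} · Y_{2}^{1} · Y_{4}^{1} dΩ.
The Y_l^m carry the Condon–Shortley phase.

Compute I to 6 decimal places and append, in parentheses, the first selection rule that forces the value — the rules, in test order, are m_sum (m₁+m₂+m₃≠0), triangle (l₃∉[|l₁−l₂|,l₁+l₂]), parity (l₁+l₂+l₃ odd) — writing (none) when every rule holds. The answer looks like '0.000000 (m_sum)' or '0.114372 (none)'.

0.238034 (none)

Checks pass: Σm=0; 12 even; l₃=4∈[4,8].
(2·6+1)(2·2+1)(2·4+1) = 585
Δ: 4! 8! 0! / 13! → 1/6435
sum: t=2:+1/2304 = 1/2304
3j²(6 2 4; 0 0 0) = Δ·Π!·Σ² = 5/143  (sign +1)
sum: t=3:−1/4320 = -1/4320
3j²(6 2 4; -2 1 1) = Δ·Π!·Σ² = 224/6435  (sign +1)
combine: 4πI² = 585·5/143·224/6435 = 1120/1573
take √, sign +1: I = 0.23803440
No selection rule forces the value: the integral is nonzero (none).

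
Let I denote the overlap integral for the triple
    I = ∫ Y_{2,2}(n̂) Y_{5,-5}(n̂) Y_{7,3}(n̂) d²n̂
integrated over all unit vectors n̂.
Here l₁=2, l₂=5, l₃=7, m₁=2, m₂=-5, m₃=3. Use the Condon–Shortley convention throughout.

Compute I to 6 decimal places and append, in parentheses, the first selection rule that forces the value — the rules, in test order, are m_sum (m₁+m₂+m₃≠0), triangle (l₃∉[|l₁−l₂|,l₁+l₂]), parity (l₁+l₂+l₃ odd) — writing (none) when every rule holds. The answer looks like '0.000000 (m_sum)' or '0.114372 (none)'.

Rules hold: Σm=0, L=14 even, 3≤7≤7.
N = 5·11·15 = 825
Δ = 0!·4!·10!/15! = 1/15015
Racah Σ t=0..0: t=0:+1/57600 = 1/57600
⇒ 3j(2 5 7; 0 0 0)² = 21/715, sgn -1
Racah Σ t=0..0: t=0:+1/87091200 = 1/87091200
⇒ 3j(2 5 7; 2 -5 3)² = 1/15015, sgn +1
4πI² = N·(3j₀)²·(3jₘ)² = 3/1859
I = -1·√(0.00161377/4π) = -0.01133225
No selection rule forces the value: the integral is nonzero (none).

-0.011332 (none)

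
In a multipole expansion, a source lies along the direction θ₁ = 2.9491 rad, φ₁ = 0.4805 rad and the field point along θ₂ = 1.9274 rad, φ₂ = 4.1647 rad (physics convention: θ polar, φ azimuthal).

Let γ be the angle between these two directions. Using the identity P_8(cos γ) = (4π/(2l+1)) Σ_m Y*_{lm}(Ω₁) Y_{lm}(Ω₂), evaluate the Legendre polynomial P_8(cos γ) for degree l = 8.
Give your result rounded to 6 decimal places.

Term-by-term m-sum for l=8 (normalisation 4π/17 = 0.739198):
  m=-8: (-0.000001-0.000001i) × (-0.099569-0.289862i) = -0.000000+0.000000i  (running Σ = -0.000000+0.000000i)
  m=-7: (+0.000019+0.000004i) × (+0.291493-0.351580i) = +0.000007-0.000005i  (running Σ = +0.000007-0.000005i)
  m=-6: (-0.000240+0.000063i) × (+0.208846+0.030399i) = -0.000052+0.000006i  (running Σ = -0.000045+0.000001i)
  m=-5: (+0.001731-0.001578i) × (-0.094315-0.221132i) = -0.000512-0.000234i  (running Σ = -0.000557-0.000233i)
  m=-4: (-0.005656+0.015436i) × (+0.182357-0.255456i) = +0.002912+0.004260i  (running Σ = +0.002354+0.004027i)
  m=-3: (-0.010951-0.084222i) × (-0.102777-0.007441i) = +0.000499+0.008738i  (running Σ = +0.002853+0.012764i)
  m=-2: (+0.175333+0.250972i) × (-0.149951-0.291279i) = +0.046812-0.088704i  (running Σ = +0.049665-0.075940i)
  m=-1: (-0.592801-0.308996i) × (-0.021719+0.035609i) = +0.023878-0.014398i  (running Σ = +0.073543-0.090338i)
  m=0: (+0.506556-0.000000i) × (-0.326691+0.000000i) = -0.165487+0.000000i  (running Σ = -0.091944-0.090338i)
  m=1: (+0.592801-0.308996i) × (+0.021719+0.035609i) = +0.023878+0.014398i  (running Σ = -0.068066-0.075940i)
  m=2: (+0.175333-0.250972i) × (-0.149951+0.291279i) = +0.046812+0.088704i  (running Σ = -0.021255+0.012764i)
  m=3: (+0.010951-0.084222i) × (+0.102777-0.007441i) = +0.000499-0.008738i  (running Σ = -0.020756+0.004027i)
  m=4: (-0.005656-0.015436i) × (+0.182357+0.255456i) = +0.002912-0.004260i  (running Σ = -0.017844-0.000233i)
  m=5: (-0.001731-0.001578i) × (+0.094315-0.221132i) = -0.000512+0.000234i  (running Σ = -0.018356+0.000001i)
  m=6: (-0.000240-0.000063i) × (+0.208846-0.030399i) = -0.000052-0.000006i  (running Σ = -0.018408-0.000005i)
  m=7: (-0.000019+0.000004i) × (-0.291493-0.351580i) = +0.000007+0.000005i  (running Σ = -0.018401+0.000000i)
  m=8: (-0.000001+0.000001i) × (-0.099569+0.289862i) = -0.000000-0.000000i  (running Σ = -0.018401+0.000000i)
Accumulated sum -0.018401+0.000000i; after 4π/(2l+1) scaling, -0.013602+0.000000i ⇒ P_8 = -0.013602

-0.013602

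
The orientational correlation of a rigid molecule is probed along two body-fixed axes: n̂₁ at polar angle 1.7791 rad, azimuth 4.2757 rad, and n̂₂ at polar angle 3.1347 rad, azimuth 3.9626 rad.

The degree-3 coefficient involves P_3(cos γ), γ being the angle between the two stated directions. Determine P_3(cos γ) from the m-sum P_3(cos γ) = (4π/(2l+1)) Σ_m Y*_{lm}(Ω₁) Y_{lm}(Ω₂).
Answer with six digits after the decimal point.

Summing Y*_{l m}(θ₁,φ₁)·Y_{l m}(θ₂,φ₂) over m ∈ [−3, 3]; prefactor 4π/(2·3+1) = 1.795196:
  m=-3: Y*=(0.377541, 0.100729)  Y=(0.000000, 0.000000)  product (0.000000, 0.000000)
  m=-2: Y*=(0.129931, -0.155070)  Y=(0.000003, 0.000048)  product (0.000008, 0.000006)
  m=-1: Y*=(0.105135, 0.225254)  Y=(-0.006072, 0.006520)  product (-0.002107, -0.000682)
  m=+0: Y*=(0.215017, -0.000000)  Y=(-0.746246, 0.000000)  product (-0.160456, 0.000000)
  m=+1: Y*=(-0.105135, 0.225254)  Y=(0.006072, 0.006520)  product (-0.002107, 0.000682)
  m=+2: Y*=(0.129931, 0.155070)  Y=(0.000003, -0.000048)  product (0.000008, -0.000006)
  m=+3: Y*=(-0.377541, 0.100729)  Y=(-0.000000, 0.000000)  product (0.000000, -0.000000)
Accumulated sum (-0.164654, -0.000000); after 4π/(2l+1) scaling, (-0.295586, -0.000000) ⇒ P_3 = -0.295586

-0.295586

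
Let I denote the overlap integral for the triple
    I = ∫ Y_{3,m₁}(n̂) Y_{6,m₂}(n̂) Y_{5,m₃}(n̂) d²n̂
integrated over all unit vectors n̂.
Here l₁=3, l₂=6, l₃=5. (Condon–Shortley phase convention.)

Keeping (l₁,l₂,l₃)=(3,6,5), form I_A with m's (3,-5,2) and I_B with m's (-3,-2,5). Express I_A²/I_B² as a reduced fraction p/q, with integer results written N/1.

Shared (l₁,l₂,l₃)=(3,6,5): N and (l;000)² cancel in I_A²/I_B².
A: Δ = 4!·2!·8!/15! = 1/675675; Racah Σ t=0..0: t=0:+1/241920 = 1/241920; ⇒ 3j(3 6 5; 3 -5 2)² = 2/91, sgn -1
B: Δ = 4!·2!·8!/15! = 1/675675; Racah Σ t=4..4: t=4:+1/1935360 = 1/1935360; ⇒ 3j(3 6 5; -3 -2 5)² = 1/1001, sgn +1
I_A²/I_B² = (2/91)/(1/1001) = 22/1

22/1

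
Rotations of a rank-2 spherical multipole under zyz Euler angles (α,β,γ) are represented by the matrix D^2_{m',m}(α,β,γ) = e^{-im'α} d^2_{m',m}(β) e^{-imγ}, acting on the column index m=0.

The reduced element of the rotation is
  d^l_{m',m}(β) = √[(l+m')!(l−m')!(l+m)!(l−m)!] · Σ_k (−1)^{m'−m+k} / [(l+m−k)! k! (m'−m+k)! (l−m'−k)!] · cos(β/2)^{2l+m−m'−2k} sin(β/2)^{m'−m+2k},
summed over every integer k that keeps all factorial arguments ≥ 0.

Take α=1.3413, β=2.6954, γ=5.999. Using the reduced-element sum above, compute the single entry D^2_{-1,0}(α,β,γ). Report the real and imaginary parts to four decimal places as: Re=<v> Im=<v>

Re=-0.1085 Im=-0.4643

D^2_{-1,0}(1.3413,2.6954,5.9990) = e^{-i·-1·1.3413}·d^2_{-1,0}(2.6954)·e^{-i·0·5.9990}. Compute d first:
Half-angle: c=0.221250, s=0.975217. N=√(1·6·2·2)=4.898979
Admissible k: 1..2 (factorial args all ≥0)
  k=1: (−1)^0·4.8990/(2)·0.2213^3·0.9752^1 = +0.025872
  k=2: (−1)^1·4.8990/(2)·0.2213^1·0.9752^3 = -0.502647
d^2_{-1,0}(2.6954) = +0.025872 -0.502647 = -0.476775
Phases: e^{-i·(-1)·1.3413}=+0.227487+0.973781i, e^{-i·(0)·5.9990}=+1.000000+0.000000i ⇒ D=-0.108460-0.464275i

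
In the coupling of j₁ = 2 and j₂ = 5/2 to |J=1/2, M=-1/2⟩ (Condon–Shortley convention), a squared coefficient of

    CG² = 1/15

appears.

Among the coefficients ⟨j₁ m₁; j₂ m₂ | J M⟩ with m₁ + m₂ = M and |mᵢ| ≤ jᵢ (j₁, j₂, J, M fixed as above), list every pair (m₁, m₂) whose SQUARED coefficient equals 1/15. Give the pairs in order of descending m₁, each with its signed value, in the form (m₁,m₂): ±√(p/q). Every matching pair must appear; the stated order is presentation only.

Admissible pairs with m₁+m₂ = M = -1/2: (-2,3/2), (-1,1/2), (0,-1/2), (1,-3/2), (2,-5/2)
  (m₁,m₂)=(2,-5/2): CG² = 1/3, CG = +√(1/3)
  (m₁,m₂)=(1,-3/2): CG² = 4/15, CG = −√(4/15)
  (m₁,m₂)=(0,-1/2): CG² = 1/5, CG = +√(1/5)
  (m₁,m₂)=(-1,1/2): CG² = 2/15, CG = −√(2/15)
  (m₁,m₂)=(-2,3/2): CG² = 1/15, CG = +√(1/15)   ← matches the target
Pairs with CG² = 1/15: (-2,3/2): +√(1/15)

(-2,3/2): +√(1/15)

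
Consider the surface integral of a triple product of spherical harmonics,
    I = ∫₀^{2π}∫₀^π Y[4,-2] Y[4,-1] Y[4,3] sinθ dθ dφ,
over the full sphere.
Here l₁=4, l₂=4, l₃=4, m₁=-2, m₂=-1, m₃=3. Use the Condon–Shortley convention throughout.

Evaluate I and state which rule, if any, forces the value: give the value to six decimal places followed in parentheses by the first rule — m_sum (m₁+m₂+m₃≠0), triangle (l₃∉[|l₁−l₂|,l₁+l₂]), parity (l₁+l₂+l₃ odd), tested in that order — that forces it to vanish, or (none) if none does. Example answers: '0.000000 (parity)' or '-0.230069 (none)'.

Checks pass: Σm=0; 12 even; l₃=4∈[0,8].
(2·4+1)(2·4+1)(2·4+1) = 729
Δ: 4! 4! 4! / 13! → 1/450450
sum: t=0:+1/13824 t=1:−1/216 t=2:+1/64 t=3:−1/216 t=4:+1/13824 = 5/768
3j²(4 4 4; 0 0 0) = Δ·Π!·Σ² = 18/1001  (sign +1)
sum: t=2:+1/576 t=3:−1/864 = 1/1728
3j²(4 4 4; -2 -1 3) = Δ·Π!·Σ² = 5/1287  (sign -1)
combine: 4πI² = 729·18/1001·5/1287 = 7290/143143
take √, sign -1: I = -0.06366105
No selection rule forces the value: the integral is nonzero (none).

-0.063661 (none)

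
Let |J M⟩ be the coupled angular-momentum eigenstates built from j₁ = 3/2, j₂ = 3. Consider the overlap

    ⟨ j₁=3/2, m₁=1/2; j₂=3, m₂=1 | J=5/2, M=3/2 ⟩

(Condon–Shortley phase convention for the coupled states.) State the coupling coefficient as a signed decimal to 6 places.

triangle: 2!·1!·4!/8! = 48/40320
(j±m)!: 2!·1!·4!·2!·4!·1! = 2304
prefactor² = (2J+1)·Δ·N² = 576/35
  k=0: +1/(0!·2!·1!·4!·0!·0!) = 1/48
  k=1: −1/(1!·1!·0!·3!·1!·1!) = -1/6
Σ = -7/48  ⇒  CG² = 576/35·(-7/48)² = 7/20
CG = −√(7/20) = -0.591608

-0.591608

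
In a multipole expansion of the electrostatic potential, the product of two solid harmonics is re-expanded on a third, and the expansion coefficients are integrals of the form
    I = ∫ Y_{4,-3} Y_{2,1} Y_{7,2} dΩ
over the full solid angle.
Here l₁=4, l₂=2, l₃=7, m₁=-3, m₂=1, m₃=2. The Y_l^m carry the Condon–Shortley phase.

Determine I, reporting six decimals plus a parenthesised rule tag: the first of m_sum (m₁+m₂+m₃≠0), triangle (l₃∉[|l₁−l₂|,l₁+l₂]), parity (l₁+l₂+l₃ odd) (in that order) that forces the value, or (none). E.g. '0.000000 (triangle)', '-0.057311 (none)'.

l₃=7 ∉ [2,6] — triangle fails ⇒ I = 0

0.000000 (triangle)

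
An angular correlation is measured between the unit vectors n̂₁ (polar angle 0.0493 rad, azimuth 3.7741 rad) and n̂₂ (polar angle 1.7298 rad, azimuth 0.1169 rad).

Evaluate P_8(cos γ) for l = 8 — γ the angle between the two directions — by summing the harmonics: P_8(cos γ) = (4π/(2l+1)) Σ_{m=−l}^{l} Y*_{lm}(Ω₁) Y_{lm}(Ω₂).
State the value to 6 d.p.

-0.040694

Summing Y*_{l m}(θ₁,φ₁)·Y_{l m}(θ₂,φ₂) over m ∈ [−8, 8]; prefactor 4π/(2·8+1) = 0.739198:
  [-8]  conj(Y_{8,-8})(Ω₁) = (0.000000, -0.000000) ; Y_{8,-8}(Ω₂) = (0.276439, -0.374720) ; Δ = (-0.000000, -0.000000)
  [-7]  conj(Y_{8,-7})(Ω₁) = (0.000000, 0.000000) ; Y_{8,-7}(Ω₂) = (-0.204139, 0.218035) ; Δ = (-0.000000, -0.000000)
  [-6]  conj(Y_{8,-6})(Ω₁) = (-0.000000, -0.000000) ; Y_{8,-6}(Ω₂) = (-0.166264, 0.140441) ; Δ = (0.000000, -0.000000)
  [-5]  conj(Y_{8,-5})(Ω₁) = (0.000003, 0.000000) ; Y_{8,-5}(Ω₂) = (0.264422, -0.174946) ; Δ = (0.000001, -0.000000)
  [-4]  conj(Y_{8,-4})(Ω₁) = (-0.000065, 0.000046) ; Y_{8,-4}(Ω₂) = (0.111664, -0.056385) ; Δ = (-0.000005, 0.000009)
  [-3]  conj(Y_{8,-3})(Ω₁) = (0.000532, -0.001570) ; Y_{8,-3}(Ω₂) = (-0.296654, 0.108523) ; Δ = (0.000013, 0.000523)
  [-2]  conj(Y_{8,-2})(Ω₁) = (0.007445, 0.023585) ; Y_{8,-2}(Ω₂) = (-0.079633, 0.018965) ; Δ = (-0.001040, -0.001737)
  [-1]  conj(Y_{8,-1})(Ω₁) = (-0.191993, -0.140724) ; Y_{8,-1}(Ω₂) = (0.310863, -0.036506) ; Δ = (-0.064821, -0.036737)
  [+0]  conj(Y_{8,0})(Ω₁) = (1.112771, -0.000000) ; Y_{8,0}(Ω₂) = (0.068885, 0.000000) ; Δ = (0.076653, 0.000000)
  [+1]  conj(Y_{8,1})(Ω₁) = (0.191993, -0.140724) ; Y_{8,1}(Ω₂) = (-0.310863, -0.036506) ; Δ = (-0.064821, 0.036737)
  [+2]  conj(Y_{8,2})(Ω₁) = (0.007445, -0.023585) ; Y_{8,2}(Ω₂) = (-0.079633, -0.018965) ; Δ = (-0.001040, 0.001737)
  [+3]  conj(Y_{8,3})(Ω₁) = (-0.000532, -0.001570) ; Y_{8,3}(Ω₂) = (0.296654, 0.108523) ; Δ = (0.000013, -0.000523)
  [+4]  conj(Y_{8,4})(Ω₁) = (-0.000065, -0.000046) ; Y_{8,4}(Ω₂) = (0.111664, 0.056385) ; Δ = (-0.000005, -0.000009)
  [+5]  conj(Y_{8,5})(Ω₁) = (-0.000003, 0.000000) ; Y_{8,5}(Ω₂) = (-0.264422, -0.174946) ; Δ = (0.000001, 0.000000)
  [+6]  conj(Y_{8,6})(Ω₁) = (-0.000000, 0.000000) ; Y_{8,6}(Ω₂) = (-0.166264, -0.140441) ; Δ = (0.000000, 0.000000)
  [+7]  conj(Y_{8,7})(Ω₁) = (-0.000000, 0.000000) ; Y_{8,7}(Ω₂) = (0.204139, 0.218035) ; Δ = (-0.000000, 0.000000)
  [+8]  conj(Y_{8,8})(Ω₁) = (0.000000, 0.000000) ; Y_{8,8}(Ω₂) = (0.276439, 0.374720) ; Δ = (-0.000000, 0.000000)
Total Σ_m = (-0.055052, -0.000000). Multiply by 0.739198: (-0.040694, -0.000000). P_8(cos γ) = -0.040694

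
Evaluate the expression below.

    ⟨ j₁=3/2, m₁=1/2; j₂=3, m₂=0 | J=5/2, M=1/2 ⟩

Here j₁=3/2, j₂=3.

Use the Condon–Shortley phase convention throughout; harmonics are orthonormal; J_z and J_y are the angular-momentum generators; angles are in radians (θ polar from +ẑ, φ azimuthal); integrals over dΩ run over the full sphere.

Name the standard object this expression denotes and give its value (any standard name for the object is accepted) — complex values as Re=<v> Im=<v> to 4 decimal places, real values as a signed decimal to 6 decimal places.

This is a Clebsch–Gordan (vector-coupling) coefficient.
√[6·2!1!4!/8! · 2!1!3!3!3!2!] = √(216/35)
  +(−1)^0/∏(0,2,1,3,0,1)! = 1/12  (running 1/12)
  +(−1)^1/∏(1,1,0,2,1,2)! = -1/4  (running -1/6)
⟨..|..⟩ = √(216/35)·(-1/6) = -0.414039

Clebsch–Gordan coefficient, −√(6/35) ≈ -0.414039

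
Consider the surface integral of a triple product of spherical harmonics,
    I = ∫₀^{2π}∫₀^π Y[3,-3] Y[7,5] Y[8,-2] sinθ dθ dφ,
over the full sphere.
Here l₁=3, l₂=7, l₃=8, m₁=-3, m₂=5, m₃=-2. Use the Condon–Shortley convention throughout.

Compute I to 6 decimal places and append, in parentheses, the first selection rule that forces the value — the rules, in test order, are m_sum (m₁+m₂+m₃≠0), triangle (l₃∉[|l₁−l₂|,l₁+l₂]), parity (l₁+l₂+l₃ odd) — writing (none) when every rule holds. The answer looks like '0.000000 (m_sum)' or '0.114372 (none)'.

-0.069177 (none)

Checks pass: Σm=0; 18 even; l₃=8∈[4,10].
(2·3+1)(2·7+1)(2·8+1) = 1785
Δ: 2! 4! 12! / 19! → 1/5290740
sum: t=0:+1/7257600 t=1:−1/2073600 t=2:+1/7257600 = -1/4838400
3j²(3 7 8; 0 0 0) = Δ·Π!·Σ² = 252/20995  (sign -1)
sum: t=2:+1/348364800 = 1/348364800
3j²(3 7 8; -3 5 -2) = Δ·Π!·Σ² = 165/58786  (sign +1)
combine: 4πI² = 1785·252/20995·165/58786 = 62370/1037153
take √, sign -1: I = -0.06917697
No selection rule forces the value: the integral is nonzero (none).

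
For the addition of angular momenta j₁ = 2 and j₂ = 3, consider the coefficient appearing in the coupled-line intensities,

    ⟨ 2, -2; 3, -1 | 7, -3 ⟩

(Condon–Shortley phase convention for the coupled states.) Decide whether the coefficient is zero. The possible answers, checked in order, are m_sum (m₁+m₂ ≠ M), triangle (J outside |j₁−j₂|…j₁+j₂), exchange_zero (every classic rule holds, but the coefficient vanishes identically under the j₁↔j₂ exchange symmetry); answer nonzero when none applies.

triangle

m-sum: m₁+m₂ = -2+(-1) = -3, M = -3  ✓
triangle: need |j₁−j₂| ≤ J ≤ j₁+j₂, i.e. J ∈ [1, 5]; J = 7 is outside ✗ ⇒ coefficient is 0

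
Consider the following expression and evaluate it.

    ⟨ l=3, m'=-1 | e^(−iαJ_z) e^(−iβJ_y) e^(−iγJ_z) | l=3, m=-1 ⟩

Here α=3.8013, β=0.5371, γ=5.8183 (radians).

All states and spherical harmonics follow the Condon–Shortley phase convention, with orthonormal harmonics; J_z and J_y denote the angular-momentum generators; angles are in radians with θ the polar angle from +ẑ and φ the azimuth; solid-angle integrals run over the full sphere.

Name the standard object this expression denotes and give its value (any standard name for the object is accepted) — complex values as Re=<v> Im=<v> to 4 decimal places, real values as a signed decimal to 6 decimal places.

This is a Wigner D-matrix element — the rotation-matrix element ⟨l m'| R(α,β,γ) |l m⟩ in the angular-momentum basis.
First d^3_{-1,-1}(β=0.5371), then the phase factors e^{-i(-1)α} and e^{-i(-1)γ}:
c=cos(0.537100/2)=0.964157, s=sin(0.537100/2)=0.265334; N=√[2·24·2·24]=48.000000
k∈{0,1,2} keeps every argument non-negative
  k=0: (−1)^0·48.0000/(48)·0.9642^6·0.2653^0 = +0.803314
  k=1: (−1)^1·48.0000/(6)·0.9642^4·0.2653^2 = -0.486704
  k=2: (−1)^2·48.0000/(8)·0.9642^2·0.2653^4 = +0.027645
d^3_{-1,-1}(0.5371) = +0.803314 -0.486704 +0.027645 = +0.344255
D = (-0.790172-0.612886i)·(+0.344255)·(+0.893873-0.448320i) = -0.337743-0.066645i

Wigner D-matrix element, Re=-0.3377 Im=-0.0666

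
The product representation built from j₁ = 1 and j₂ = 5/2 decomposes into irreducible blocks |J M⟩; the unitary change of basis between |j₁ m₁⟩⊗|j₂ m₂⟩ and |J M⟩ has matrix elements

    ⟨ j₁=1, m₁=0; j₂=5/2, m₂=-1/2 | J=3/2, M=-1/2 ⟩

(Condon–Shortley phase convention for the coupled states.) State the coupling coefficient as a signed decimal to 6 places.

-0.632456

triangle: 2!×0!×3!/6! = 12/720
(j±m)!: 1!×1!×2!×3!×1!×2! = 24
prefactor² = (2J+1)×Δ×N² = 8/5
  k=1: −1/(1!×1!×0!×1!×0!×2!) = -1/2
Σ = -1/2  ⇒  CG² = 8/5×(-1/2)² = 2/5
CG = −√(2/5) = -0.632456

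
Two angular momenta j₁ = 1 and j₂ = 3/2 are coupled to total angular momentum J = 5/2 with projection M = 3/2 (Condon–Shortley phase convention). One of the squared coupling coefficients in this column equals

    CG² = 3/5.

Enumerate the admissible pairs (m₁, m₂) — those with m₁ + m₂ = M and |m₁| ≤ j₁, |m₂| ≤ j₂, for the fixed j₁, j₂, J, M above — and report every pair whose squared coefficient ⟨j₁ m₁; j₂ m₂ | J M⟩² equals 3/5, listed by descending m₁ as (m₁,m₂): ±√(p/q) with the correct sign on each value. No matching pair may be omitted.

Admissible pairs with m₁+m₂ = M = 3/2: (0,3/2), (1,1/2)
  (m₁,m₂)=(1,1/2): CG² = 3/5, CG = +√(3/5)   ← matches the target
  (m₁,m₂)=(0,3/2): CG² = 2/5, CG = +√(2/5)
Pairs with CG² = 3/5: (1,1/2): +√(3/5)

(1,1/2): +√(3/5)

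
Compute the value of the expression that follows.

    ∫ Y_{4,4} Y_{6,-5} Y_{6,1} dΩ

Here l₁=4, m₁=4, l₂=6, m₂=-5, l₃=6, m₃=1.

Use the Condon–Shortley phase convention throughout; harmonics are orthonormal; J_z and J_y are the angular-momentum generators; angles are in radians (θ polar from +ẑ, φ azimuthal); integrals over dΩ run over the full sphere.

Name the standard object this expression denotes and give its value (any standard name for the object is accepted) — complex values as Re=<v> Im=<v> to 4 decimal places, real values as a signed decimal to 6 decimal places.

This is a Gaunt coefficient — the integral of a triple product of spherical harmonics over the sphere.
Rules hold: Σm=0, L=16 even, 2≤6≤10.
N = 9·13·13 = 1521
Δ = 4!·4!·8!/17! = 1/15315300
Racah Σ t=0..4: t=0:+1/829440 t=1:−1/25920 t=2:+1/9216 t=3:−1/25920 t=4:+1/829440 = 7/207360
⇒ 3j(4 6 6; 0 0 0)² = 28/2431, sgn +1
Racah Σ t=0..0: t=0:+1/2903040 = 1/2903040
⇒ 3j(4 6 6; 4 -5 1)² = 5/663, sgn -1
4πI² = N·(3j₀)²·(3jₘ)² = 420/3179
I = -1·√(0.132117/4π) = -0.10253555

Gaunt coefficient, -0.102536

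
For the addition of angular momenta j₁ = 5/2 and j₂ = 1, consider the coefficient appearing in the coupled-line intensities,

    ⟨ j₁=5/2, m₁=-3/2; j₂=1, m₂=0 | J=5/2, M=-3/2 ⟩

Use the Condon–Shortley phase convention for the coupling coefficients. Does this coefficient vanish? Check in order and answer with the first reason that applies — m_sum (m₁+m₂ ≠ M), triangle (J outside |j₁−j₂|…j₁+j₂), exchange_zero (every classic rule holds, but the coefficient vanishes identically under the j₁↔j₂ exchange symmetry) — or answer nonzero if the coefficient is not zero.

nonzero

m-sum: m₁+m₂ = -3/2+0 = -3/2, M = -3/2  ✓
triangle: |j₁−j₂| = 3/2 ≤ J = 5/2 ≤ j₁+j₂ = 7/2  ✓
exchange: j₁≠j₂ or m₁≠m₂ — the exchange symmetry imposes no constraint here
value check: CG = −√(9/35) = -0.507093 ≠ 0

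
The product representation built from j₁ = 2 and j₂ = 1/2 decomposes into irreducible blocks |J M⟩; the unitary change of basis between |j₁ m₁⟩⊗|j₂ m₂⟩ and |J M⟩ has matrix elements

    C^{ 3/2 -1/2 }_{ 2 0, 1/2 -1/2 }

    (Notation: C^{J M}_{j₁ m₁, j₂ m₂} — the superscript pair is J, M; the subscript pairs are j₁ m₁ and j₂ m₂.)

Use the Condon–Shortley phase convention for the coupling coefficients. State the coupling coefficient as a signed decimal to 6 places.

triangle: 1!·3!·0!/5! = 6/120
(j±m)!: 2!·2!·0!·1!·1!·2! = 8
prefactor² = (2J+1)·Δ·N² = 8/5
  k=0: +1/(0!·1!·2!·0!·1!·0!) = 1/2
Σ = 1/2  ⇒  CG² = 8/5·(1/2)² = 2/5
CG = +√(2/5) = +0.632456

+√(2/5) ≈ +0.632456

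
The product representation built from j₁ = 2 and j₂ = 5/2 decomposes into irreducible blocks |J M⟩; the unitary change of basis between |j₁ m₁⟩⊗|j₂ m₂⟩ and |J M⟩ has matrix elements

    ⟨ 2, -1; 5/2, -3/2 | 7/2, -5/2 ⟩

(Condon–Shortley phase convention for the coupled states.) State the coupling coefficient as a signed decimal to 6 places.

j₁+j₂−J=1  J+j₁−j₂=3  J−j₁+j₂=4  j₁+j₂+J+1=9
(j₁±m₁, j₂±m₂, J±M) = (1,3,1,4,1,6)
P² = 2304/7
sum k=0..1:
  [0] +1/36 = 1/36
  [1] −1/48 = -1/48
S = 1/144
C² = P²·S² = 1/63 ; C = +0.125988

+√(1/63) ≈ +0.125988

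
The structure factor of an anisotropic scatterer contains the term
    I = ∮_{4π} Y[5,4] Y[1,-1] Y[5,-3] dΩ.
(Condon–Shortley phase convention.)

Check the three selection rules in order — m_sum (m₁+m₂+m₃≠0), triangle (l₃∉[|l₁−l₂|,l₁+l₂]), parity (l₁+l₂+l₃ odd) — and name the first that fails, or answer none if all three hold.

m₁+m₂+m₃ = 4 − 1 − 3 = 0  ✓
triangle: |5−1|=4 ≤ l₃=5 ≤ 5+1=6  ✓
parity: l₁+l₂+l₃ = 11 is odd  ✗

parity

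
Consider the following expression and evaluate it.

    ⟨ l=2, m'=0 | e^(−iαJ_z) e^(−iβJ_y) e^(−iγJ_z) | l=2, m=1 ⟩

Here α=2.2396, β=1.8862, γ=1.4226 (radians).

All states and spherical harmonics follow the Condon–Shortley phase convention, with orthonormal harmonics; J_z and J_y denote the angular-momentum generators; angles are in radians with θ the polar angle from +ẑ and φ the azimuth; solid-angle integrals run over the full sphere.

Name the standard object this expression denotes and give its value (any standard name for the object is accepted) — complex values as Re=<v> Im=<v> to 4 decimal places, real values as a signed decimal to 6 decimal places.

This is a Wigner D-matrix element — the rotation-matrix element ⟨l m'| R(α,β,γ) |l m⟩ in the angular-momentum basis.
First d^2_{0,1}(β=1.8862), then the phase factors e^{-i(0)α} and e^{-i(1)γ}:
With c≡cos(β/2)=0.587282 and s≡sin(β/2)=0.809383, N=[2·2·6·1]^{1/2}=4.898979
Admissible k: 1..2 (factorial args all ≥0)
  k=1: (−1)^0·4.8990/(2)·0.5873^3·0.8094^1 = +0.401577
  k=2: (−1)^1·4.8990/(2)·0.5873^1·0.8094^3 = -0.762753
d^2_{0,1}(1.8862) = +0.401577 -0.762753 = -0.361175
Attach z-rotation phases: D = e^{-i(0)(2.2396)}·(-0.361175)·e^{-i(1)(1.4226)} = -0.053329+0.357217i

Wigner D-matrix element, Re=-0.0533 Im=0.3572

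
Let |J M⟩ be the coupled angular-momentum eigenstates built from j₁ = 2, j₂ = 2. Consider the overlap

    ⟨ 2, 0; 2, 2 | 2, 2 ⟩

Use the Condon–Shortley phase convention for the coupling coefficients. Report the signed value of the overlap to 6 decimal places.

triangle: 2!*2!*2!/7! = 8/5040
(j±m)!: 2!*2!*4!*0!*4!*0! = 2304
prefactor² = (2J+1)*Δ*N² = 128/7
  k=2: +1/(2!*0!*0!*2!*2!*0!) = 1/8
Σ = 1/8  ⇒  CG² = 128/7*(1/8)² = 2/7
CG = +√(2/7) = +0.534522

+0.534522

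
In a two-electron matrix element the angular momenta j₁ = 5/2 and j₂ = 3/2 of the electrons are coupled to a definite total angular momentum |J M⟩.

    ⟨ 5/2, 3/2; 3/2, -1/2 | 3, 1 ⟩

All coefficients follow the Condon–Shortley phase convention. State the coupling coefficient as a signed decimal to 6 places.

+0.639010

triangle: 1!×4!×2!/8! = 48/40320
(j±m)!: 4!×1!×1!×2!×4!×2! = 2304
prefactor² = (2J+1)×Δ×N² = 96/5
  k=0: +1/(0!×1!×1!×1!×3!×1!) = 1/6
  k=1: −1/(1!×0!×0!×0!×4!×2!) = -1/48
Σ = 7/48  ⇒  CG² = 96/5×(7/48)² = 49/120
CG = +√(49/120) = +0.639010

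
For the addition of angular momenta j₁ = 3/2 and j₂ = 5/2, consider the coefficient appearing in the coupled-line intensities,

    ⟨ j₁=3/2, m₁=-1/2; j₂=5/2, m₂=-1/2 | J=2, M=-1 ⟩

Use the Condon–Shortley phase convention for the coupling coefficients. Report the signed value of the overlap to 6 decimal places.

j₁+j₂−J=2  J+j₁−j₂=1  J−j₁+j₂=3  j₁+j₂+J+1=7
(j₁±m₁, j₂±m₂, J±M) = (1,2,2,3,1,3)
P² = 12/7
sum k=1..2:
  [1] −1/2 = -1/2
  [2] +1/12 = 1/12
S = -5/12
C² = P²·S² = 25/84 ; C = -0.545545

−√(25/84) = -0.545545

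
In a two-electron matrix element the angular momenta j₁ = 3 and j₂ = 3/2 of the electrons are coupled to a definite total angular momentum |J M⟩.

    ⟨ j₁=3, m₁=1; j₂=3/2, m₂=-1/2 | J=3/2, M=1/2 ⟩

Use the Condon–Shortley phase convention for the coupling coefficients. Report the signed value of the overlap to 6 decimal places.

j₁+j₂−J=3  J+j₁−j₂=3  J−j₁+j₂=0  j₁+j₂+J+1=7
(j₁±m₁, j₂±m₂, J±M) = (4,2,1,2,2,1)
P² = 192/35
sum k=1..1:
  [1] −1/4 = -1/4
S = -1/4
C² = P²·S² = 12/35 ; C = -0.585540

−√(12/35) ≈ -0.585540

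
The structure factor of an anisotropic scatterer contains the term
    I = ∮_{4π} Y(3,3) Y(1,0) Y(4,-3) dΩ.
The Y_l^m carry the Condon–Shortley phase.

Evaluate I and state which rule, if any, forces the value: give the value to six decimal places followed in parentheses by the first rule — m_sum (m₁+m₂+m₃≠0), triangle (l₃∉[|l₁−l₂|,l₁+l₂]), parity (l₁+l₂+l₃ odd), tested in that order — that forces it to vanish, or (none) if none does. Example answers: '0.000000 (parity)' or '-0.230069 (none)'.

-0.162868 (none)

Checks pass: Σm=0; 8 even; l₃=4∈[2,4].
(2·3+1)(2·1+1)(2·4+1) = 189
Δ: 0! 6! 2! / 9! → 1/252
sum: t=0:+1/36 = 1/36
3j²(3 1 4; 0 0 0) = Δ·Π!·Σ² = 4/63  (sign +1)
sum: t=0:+1/720 = 1/720
3j²(3 1 4; 3 0 -3) = Δ·Π!·Σ² = 1/36  (sign -1)
combine: 4πI² = 189·4/63·1/36 = 1/3
take √, sign -1: I = -0.16286750
No selection rule forces the value: the integral is nonzero (none).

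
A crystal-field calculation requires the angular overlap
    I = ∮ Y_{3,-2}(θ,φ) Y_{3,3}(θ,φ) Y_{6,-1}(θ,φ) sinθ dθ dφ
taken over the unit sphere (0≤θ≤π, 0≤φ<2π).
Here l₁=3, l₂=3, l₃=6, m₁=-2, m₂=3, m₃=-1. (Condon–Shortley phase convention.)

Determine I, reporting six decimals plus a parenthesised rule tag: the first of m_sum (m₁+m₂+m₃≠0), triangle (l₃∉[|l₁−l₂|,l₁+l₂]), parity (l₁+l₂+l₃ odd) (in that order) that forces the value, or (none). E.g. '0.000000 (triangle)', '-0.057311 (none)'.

-0.031364 (none)

m-sum 0 ✓  L=12 even ✓  0≤6≤6 ✓
Π(2lᵢ+1) = 7×7×13 = 637
triangle coeff Δ(3,3,6) = 1/12012
Σ_t [0,0]: t=0:+1/1296 = 1/1296
(3j)²=100/3003 [(3 3 6; 0 0 0)], sign=+1
Σ_t [0,0]: t=0:+1/86400 = 1/86400
(3j)²=1/1716 [(3 3 6; -2 3 -1)], sign=-1
⇒ 4πI² = 175/14157
I = (-1)√(175/14157/(4π)) = -0.03136379
No selection rule forces the value: the integral is nonzero (none).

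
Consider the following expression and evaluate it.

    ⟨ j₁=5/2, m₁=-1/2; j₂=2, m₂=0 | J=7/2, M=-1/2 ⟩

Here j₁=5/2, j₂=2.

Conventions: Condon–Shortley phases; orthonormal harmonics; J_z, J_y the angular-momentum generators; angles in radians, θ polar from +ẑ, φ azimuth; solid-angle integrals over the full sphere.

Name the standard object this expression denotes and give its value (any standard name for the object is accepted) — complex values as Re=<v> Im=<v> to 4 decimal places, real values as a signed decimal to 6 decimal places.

This is a Clebsch–Gordan (vector-coupling) coefficient.
√[8·1!4!3!/9! · 2!3!2!2!3!4!] = √(768/35)
  +(−1)^0/∏(0,1,3,2,1,1)! = 1/12  (running 1/12)
  +(−1)^1/∏(1,0,2,1,2,2)! = -1/8  (running -1/24)
⟨..|..⟩ = √(768/35)·(-1/24) = -0.195180

Clebsch–Gordan coefficient, −√(4/105) ≈ -0.195180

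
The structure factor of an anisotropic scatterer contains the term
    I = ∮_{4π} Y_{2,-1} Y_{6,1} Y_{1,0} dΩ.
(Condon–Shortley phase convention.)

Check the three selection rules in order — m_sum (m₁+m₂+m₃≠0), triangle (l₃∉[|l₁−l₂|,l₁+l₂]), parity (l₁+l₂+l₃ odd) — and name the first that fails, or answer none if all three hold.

m₁+m₂+m₃ = -1 + 1 + 0 = 0  ✓
triangle: need |l₁−l₂| ≤ l₃ ≤ l₁+l₂ = [4,8]; l₃=1 is outside  ✗
parity: l₁+l₂+l₃ = 9 is odd

triangle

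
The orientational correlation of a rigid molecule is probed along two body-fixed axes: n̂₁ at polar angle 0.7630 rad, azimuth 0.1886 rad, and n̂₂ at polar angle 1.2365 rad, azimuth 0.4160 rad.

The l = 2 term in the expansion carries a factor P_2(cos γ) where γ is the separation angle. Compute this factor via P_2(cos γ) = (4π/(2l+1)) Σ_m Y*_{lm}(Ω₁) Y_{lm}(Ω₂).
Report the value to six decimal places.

0.643642

Expand P_2 via completeness: Σ_{m} conj(Y_{2,m}) at Ω₁ times Y_{2,m} at Ω₂ —
  [-2]  conj(Y_{2,-2})(Ω₁) = +0.171519+0.067950i ; Y_{2,-2}(Ω₂) = +0.232114-0.254823i ; Δ = +0.057127-0.027935i
  [-1]  conj(Y_{2,-1})(Ω₁) = +0.379044+0.072348i ; Y_{2,-1}(Ω₂) = +0.219023-0.096761i ; Δ = +0.090020-0.020831i
  [+0]  conj(Y_{2,0})(Ω₁) = +0.178881-0.000000i ; Y_{2,0}(Ω₂) = -0.213533+0.000000i ; Δ = -0.038197+0.000000i
  [+1]  conj(Y_{2,1})(Ω₁) = -0.379044+0.072348i ; Y_{2,1}(Ω₂) = -0.219023-0.096761i ; Δ = +0.090020+0.020831i
  [+2]  conj(Y_{2,2})(Ω₁) = +0.171519-0.067950i ; Y_{2,2}(Ω₂) = +0.232114+0.254823i ; Δ = +0.057127+0.027935i
Total Σ_m = +0.256097+0.000000i. Multiply by 2.513274: +0.643642+0.000000i. P_2(cos γ) = 0.643642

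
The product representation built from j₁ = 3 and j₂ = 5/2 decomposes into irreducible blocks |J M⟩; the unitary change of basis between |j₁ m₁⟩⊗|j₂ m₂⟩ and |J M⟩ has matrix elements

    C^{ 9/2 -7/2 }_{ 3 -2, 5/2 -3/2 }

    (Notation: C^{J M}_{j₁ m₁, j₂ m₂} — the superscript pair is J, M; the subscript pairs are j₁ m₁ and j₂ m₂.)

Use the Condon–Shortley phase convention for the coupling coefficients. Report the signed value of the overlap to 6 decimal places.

j₁+j₂−J=1  J+j₁−j₂=5  J−j₁+j₂=4  j₁+j₂+J+1=11
(j₁±m₁, j₂±m₂, J±M) = (1,5,1,4,1,8)
P² = 921600/11
sum k=0..1:
  [0] +1/720 = 1/720
  [1] −1/576 = -1/576
S = -1/2880
C² = P²·S² = 1/99 ; C = -0.100504

-0.100504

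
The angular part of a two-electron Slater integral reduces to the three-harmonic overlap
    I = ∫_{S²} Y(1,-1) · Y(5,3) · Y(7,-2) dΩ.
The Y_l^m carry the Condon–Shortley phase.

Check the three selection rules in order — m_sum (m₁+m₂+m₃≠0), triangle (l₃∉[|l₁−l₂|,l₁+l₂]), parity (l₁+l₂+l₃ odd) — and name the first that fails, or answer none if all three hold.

triangle

m₁+m₂+m₃ = -1 + 3 − 2 = 0  ✓
triangle: need |l₁−l₂| ≤ l₃ ≤ l₁+l₂ = [4,6]; l₃=7 is outside  ✗
parity: l₁+l₂+l₃ = 13 is odd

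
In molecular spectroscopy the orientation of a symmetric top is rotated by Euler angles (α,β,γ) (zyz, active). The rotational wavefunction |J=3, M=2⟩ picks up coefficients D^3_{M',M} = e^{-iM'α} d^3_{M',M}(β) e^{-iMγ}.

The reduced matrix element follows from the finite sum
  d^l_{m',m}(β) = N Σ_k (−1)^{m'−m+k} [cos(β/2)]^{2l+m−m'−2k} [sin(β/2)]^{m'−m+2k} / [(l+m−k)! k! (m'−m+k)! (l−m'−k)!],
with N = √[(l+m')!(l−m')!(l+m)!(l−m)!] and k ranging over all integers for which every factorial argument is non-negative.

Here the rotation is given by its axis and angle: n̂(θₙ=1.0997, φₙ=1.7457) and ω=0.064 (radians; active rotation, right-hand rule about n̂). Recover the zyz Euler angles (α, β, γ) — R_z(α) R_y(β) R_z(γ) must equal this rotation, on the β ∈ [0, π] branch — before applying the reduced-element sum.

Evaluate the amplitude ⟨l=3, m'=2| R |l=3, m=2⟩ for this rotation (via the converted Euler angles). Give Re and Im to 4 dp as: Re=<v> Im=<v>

Axis–angle → zyz. n̂ = (sinθₙcosφₙ, sinθₙsinφₙ, cosθₙ) = (-0.155058, +0.877476, +0.453863), ω = 0.0640.
R = I cosω + sinω [n̂]ₓ + (1−cosω) n̂n̂ᵀ gives
  R = [+0.998002, -0.029306, +0.055976; +0.028749, +0.999529, +0.010732; -0.056264, -0.009102, +0.998374]
β = atan2(√(R₁₃²+R₂₃²), R₃₃) = 0.057027; α = atan2(R₂₃, R₁₃) mod 2π = 0.189431; γ = atan2(R₃₂, −R₃₁) mod 2π = 6.122809
D^3_{2,2}(0.1894,0.0570,6.1228) = e^{-i·2·0.1894}·d^3_{2,2}(0.0570)·e^{-i·2·6.1228}. Compute d first:
Half-angle: c=0.999594, s=0.028509. N=√(120·1·120·1)=120.000000
The bounds max(0,m−m')=0 and min(l+m,l−m')=1 give 2 terms
  k=0: (−1)^0·120.0000/(120)·0.9996^6·0.0285^0 = +0.997564
  k=1: (−1)^1·120.0000/(24)·0.9996^4·0.0285^2 = -0.004057
d^3_{2,2}(0.0570) = +0.997564 -0.004057 = +0.993506
D = (+0.929086-0.369864i)·(+0.993506)·(+0.948999+0.315280i) = +0.991829-0.057700i

Re=0.9918 Im=-0.0577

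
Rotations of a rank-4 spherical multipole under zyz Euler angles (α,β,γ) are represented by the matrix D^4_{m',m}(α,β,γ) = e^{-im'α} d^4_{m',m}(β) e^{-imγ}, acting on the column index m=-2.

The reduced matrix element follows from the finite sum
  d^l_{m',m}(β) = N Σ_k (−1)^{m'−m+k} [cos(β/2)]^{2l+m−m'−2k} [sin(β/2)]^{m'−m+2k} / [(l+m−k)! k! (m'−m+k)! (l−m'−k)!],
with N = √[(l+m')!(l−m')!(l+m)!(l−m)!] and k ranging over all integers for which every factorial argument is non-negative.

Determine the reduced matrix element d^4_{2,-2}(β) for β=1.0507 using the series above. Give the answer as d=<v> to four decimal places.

d^4_{2,-2}(β=1.0507) via the finite sum:
c=cos(1.050700/2)=0.865148, s=sin(1.050700/2)=0.501516; N=√[720·2·2·720]=1440.000000
k: max(0,(-2)−(2))=0 … min(4+(-2),4−(2))=2
  k=0: (−1)^4·1440.0000/(96)·0.8651^4·0.5015^4 = +0.531609
  k=1: (−1)^5·1440.0000/(120)·0.8651^2·0.5015^6 = -0.142913
  k=2: (−1)^6·1440.0000/(1440)·0.8651^0·0.5015^8 = +0.004002
d^4_{2,-2}(1.0507) = +0.531609 -0.142913 +0.004002 = +0.392699

d=0.3927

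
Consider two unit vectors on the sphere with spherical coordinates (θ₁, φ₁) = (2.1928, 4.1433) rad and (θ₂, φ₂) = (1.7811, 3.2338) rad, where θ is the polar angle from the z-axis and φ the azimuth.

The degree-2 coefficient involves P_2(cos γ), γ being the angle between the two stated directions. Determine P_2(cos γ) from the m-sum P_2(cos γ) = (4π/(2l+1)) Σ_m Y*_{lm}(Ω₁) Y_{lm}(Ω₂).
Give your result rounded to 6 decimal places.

0.057707

Term-by-term m-sum for l=2 (normalisation 4π/5 = 2.513274):
  term(m=-2) = (-0.023156, 0.091369)   from Y*(Ω₁)=(-0.106965, 0.231630), Y(Ω₂)=(0.363176, -0.067745)
  term(m=-1) = (0.035436, 0.045536)   from Y*(Ω₁)=(0.197134, 0.308174), Y(Ω₂)=(0.157052, -0.014522)
  term(m=+0) = (-0.001599, 0.000000)   from Y*(Ω₁)=(0.005833, -0.000000), Y(Ω₂)=(-0.274158, 0.000000)
  term(m=+1) = (0.035436, -0.045536)   from Y*(Ω₁)=(-0.197134, 0.308174), Y(Ω₂)=(-0.157052, -0.014522)
  term(m=+2) = (-0.023156, -0.091369)   from Y*(Ω₁)=(-0.106965, -0.231630), Y(Ω₂)=(0.363176, 0.067745)
Total Σ_m = (0.022961, 0.000000). Multiply by 2.513274: (0.057707, 0.000000). P_2(cos γ) = 0.057707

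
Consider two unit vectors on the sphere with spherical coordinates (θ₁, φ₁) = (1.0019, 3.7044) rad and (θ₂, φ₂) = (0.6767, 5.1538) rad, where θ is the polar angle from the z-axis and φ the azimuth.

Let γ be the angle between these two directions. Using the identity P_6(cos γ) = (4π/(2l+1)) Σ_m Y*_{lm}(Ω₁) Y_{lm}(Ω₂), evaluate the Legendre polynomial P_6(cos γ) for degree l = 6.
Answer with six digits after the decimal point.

Expand P_6 via completeness: Σ_{m} conj(Y_{6,m}) at Ω₁ times Y_{6,m} at Ω₂ —
  [-6]  conj(Y_{6,-6})(Ω₁) = (-0.167996, -0.040267) ; Y_{6,-6}(Ω₂) = (0.025663, 0.013791) ; Δ = (-0.003756, -0.003350)
  [-5]  conj(Y_{6,-5})(Ω₁) = (0.362305, -0.123110) ; Y_{6,-5}(Ω₂) = (0.101062, -0.074659) ; Δ = (0.027424, -0.039491)
  [-4]  conj(Y_{6,-4})(Ω₁) = (-0.247910, 0.306298) ; Y_{6,-4}(Ω₂) = (-0.060408, -0.306092) ; Δ = (0.108731, 0.057381)
  [-3]  conj(Y_{6,-3})(Ω₁) = (0.004733, -0.040054) ; Y_{6,-3}(Ω₂) = (-0.445838, -0.112211) ; Δ = (-0.006605, 0.017327)
  [-2]  conj(Y_{6,-2})(Ω₁) = (-0.143798, -0.301383) ; Y_{6,-2}(Ω₂) = (-0.182596, 0.222153) ; Δ = (0.093210, 0.023086)
  [-1]  conj(Y_{6,-1})(Ω₁) = (0.146574, 0.092469) ; Y_{6,-1}(Ω₂) = (-0.089596, -0.189620) ; Δ = (0.004401, -0.036078)
  [+0]  conj(Y_{6,0})(Ω₁) = (0.291685, -0.000000) ; Y_{6,0}(Ω₂) = (-0.361211, 0.000000) ; Δ = (-0.105360, 0.000000)
  [+1]  conj(Y_{6,1})(Ω₁) = (-0.146574, 0.092469) ; Y_{6,1}(Ω₂) = (0.089596, -0.189620) ; Δ = (0.004401, 0.036078)
  [+2]  conj(Y_{6,2})(Ω₁) = (-0.143798, 0.301383) ; Y_{6,2}(Ω₂) = (-0.182596, -0.222153) ; Δ = (0.093210, -0.023086)
  [+3]  conj(Y_{6,3})(Ω₁) = (-0.004733, -0.040054) ; Y_{6,3}(Ω₂) = (0.445838, -0.112211) ; Δ = (-0.006605, -0.017327)
  [+4]  conj(Y_{6,4})(Ω₁) = (-0.247910, -0.306298) ; Y_{6,4}(Ω₂) = (-0.060408, 0.306092) ; Δ = (0.108731, -0.057381)
  [+5]  conj(Y_{6,5})(Ω₁) = (-0.362305, -0.123110) ; Y_{6,5}(Ω₂) = (-0.101062, -0.074659) ; Δ = (0.027424, 0.039491)
  [+6]  conj(Y_{6,6})(Ω₁) = (-0.167996, 0.040267) ; Y_{6,6}(Ω₂) = (0.025663, -0.013791) ; Δ = (-0.003756, 0.003350)
Σ over m = (0.341451, 0.000000); ×(4π/13) → (0.330062, 0.000000). Real part: 0.330062

0.330062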